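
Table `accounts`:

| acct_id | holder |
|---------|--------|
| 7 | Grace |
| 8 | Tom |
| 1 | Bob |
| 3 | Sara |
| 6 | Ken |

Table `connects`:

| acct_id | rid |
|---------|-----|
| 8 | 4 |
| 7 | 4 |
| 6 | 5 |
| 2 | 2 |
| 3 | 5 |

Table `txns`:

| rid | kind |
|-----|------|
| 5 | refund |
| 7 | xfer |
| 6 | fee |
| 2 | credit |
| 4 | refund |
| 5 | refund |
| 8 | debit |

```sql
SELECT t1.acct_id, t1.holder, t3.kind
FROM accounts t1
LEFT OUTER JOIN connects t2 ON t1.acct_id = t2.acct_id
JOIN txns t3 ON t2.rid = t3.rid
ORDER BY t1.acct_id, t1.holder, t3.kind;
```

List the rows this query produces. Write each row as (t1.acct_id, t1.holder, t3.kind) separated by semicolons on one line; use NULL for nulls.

Evaluate left to right. First `accounts t1 LEFT JOIN connects t2` on acct_id: 5 row(s).
Then INNER JOIN `txns t3` on rid: keep only rows whose t2.rid appears in t3.

(3, Sara, refund); (3, Sara, refund); (6, Ken, refund); (6, Ken, refund); (7, Grace, refund); (8, Tom, refund)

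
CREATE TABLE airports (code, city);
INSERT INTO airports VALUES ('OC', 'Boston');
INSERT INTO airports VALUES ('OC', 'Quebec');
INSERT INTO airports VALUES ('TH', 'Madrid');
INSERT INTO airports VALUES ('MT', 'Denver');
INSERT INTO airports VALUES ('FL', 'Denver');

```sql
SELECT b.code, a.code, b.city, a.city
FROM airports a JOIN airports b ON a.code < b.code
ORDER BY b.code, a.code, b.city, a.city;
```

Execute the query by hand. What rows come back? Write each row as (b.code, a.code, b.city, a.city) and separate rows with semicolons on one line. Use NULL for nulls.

(MT, FL, Denver, Denver); (OC, FL, Boston, Denver); (OC, FL, Quebec, Denver); (OC, MT, Boston, Denver); (OC, MT, Quebec, Denver); (TH, FL, Madrid, Denver); (TH, MT, Madrid, Denver); (TH, OC, Madrid, Boston); (TH, OC, Madrid, Quebec)

INNER JOIN keeps only pairs where the ON condition holds.
Matching on a.code < b.code.
- code=OC: 1 matching b row(s), so 1 row(s) emitted.
- code=OC: 1 matching b row(s), so 1 row(s) emitted.
- code=TH: no matching b row, dropped.
- code=MT: 3 matching b row(s), so 3 row(s) emitted.
- code=FL: 4 matching b row(s), so 4 row(s) emitted.
After projecting and ordering:
b.code | a.code | b.city | a.city
MT | FL | Denver | Denver
OC | FL | Boston | Denver
OC | FL | Quebec | Denver
OC | MT | Boston | Denver
OC | MT | Quebec | Denver
TH | FL | Madrid | Denver
TH | MT | Madrid | Denver
TH | OC | Madrid | Boston
TH | OC | Madrid | Quebec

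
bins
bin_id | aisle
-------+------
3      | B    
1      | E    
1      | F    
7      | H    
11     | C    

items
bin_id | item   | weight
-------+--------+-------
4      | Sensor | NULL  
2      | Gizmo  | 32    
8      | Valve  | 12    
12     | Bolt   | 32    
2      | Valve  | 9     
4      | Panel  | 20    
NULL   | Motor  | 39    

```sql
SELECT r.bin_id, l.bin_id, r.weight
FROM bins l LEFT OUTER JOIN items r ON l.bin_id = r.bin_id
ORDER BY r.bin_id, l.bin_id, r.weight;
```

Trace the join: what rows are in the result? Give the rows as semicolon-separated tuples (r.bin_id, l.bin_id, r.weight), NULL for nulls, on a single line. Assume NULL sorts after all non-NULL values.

(NULL, 1, NULL); (NULL, 1, NULL); (NULL, 3, NULL); (NULL, 7, NULL); (NULL, 11, NULL)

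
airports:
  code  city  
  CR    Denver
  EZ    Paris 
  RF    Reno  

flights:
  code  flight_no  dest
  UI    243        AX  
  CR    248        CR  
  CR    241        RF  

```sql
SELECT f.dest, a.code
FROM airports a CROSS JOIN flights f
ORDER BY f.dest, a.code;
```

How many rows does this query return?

CROSS JOIN pairs every row of `airports` with every row of `flights`: 3 × 3 = 9 rows.

9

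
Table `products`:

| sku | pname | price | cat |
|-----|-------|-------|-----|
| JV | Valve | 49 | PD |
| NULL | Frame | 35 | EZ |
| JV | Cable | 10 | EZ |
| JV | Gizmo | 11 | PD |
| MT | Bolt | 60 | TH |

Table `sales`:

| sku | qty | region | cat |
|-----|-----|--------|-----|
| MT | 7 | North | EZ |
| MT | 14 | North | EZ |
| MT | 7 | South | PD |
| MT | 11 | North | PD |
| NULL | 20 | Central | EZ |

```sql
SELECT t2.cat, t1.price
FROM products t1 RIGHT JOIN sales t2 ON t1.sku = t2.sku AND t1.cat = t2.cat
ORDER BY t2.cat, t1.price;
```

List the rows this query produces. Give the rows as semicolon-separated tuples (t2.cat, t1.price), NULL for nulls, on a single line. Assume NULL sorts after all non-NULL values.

(EZ, NULL); (EZ, NULL); (EZ, NULL); (PD, NULL); (PD, NULL)

RIGHT JOIN keeps every row from `sales`; unmatched rows get NULL for `products`'s columns.
Matching on t1.sku = t2.sku AND t1.cat = t2.cat. A NULL in a compared column never satisfies the condition.
- t1 (sku=JV, cat=PD) has no partner in t2.
- t1 (sku=NULL, cat=EZ) has no partner in t2.
- t1 (sku=JV, cat=EZ) has no partner in t2.
- t1 (sku=JV, cat=PD) has no partner in t2.
- t1 (sku=MT, cat=TH) has no partner in t2.
- 5 t2 row(s) had no t1 match → kept, t1 columns NULL.
After projecting and ordering:
t2.cat | t1.price
EZ | NULL
EZ | NULL
EZ | NULL
PD | NULL
PD | NULL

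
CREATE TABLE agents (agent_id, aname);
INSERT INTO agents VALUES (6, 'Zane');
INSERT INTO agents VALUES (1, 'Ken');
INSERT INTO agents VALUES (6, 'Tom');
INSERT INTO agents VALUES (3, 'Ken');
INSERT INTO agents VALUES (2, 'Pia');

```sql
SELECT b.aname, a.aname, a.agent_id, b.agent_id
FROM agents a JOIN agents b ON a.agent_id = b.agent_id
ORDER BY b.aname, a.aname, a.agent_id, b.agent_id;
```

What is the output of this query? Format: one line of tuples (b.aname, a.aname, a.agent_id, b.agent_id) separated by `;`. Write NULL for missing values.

(Ken, Ken, 1, 1); (Ken, Ken, 3, 3); (Pia, Pia, 2, 2); (Tom, Tom, 6, 6); (Tom, Zane, 6, 6); (Zane, Tom, 6, 6); (Zane, Zane, 6, 6)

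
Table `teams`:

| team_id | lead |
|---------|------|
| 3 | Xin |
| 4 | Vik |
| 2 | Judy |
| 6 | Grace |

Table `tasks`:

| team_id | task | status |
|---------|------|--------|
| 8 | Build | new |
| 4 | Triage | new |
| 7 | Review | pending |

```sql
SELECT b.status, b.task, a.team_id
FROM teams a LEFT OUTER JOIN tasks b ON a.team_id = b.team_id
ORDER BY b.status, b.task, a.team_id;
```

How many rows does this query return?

LEFT JOIN keeps every row from `teams`; unmatched rows get NULL for `tasks`'s columns.
Matching on a.team_id = b.team_id.
Matched pairs: 1; unmatched a rows kept: 3.
Total: 1 matched + 3 padded = 4 rows.

4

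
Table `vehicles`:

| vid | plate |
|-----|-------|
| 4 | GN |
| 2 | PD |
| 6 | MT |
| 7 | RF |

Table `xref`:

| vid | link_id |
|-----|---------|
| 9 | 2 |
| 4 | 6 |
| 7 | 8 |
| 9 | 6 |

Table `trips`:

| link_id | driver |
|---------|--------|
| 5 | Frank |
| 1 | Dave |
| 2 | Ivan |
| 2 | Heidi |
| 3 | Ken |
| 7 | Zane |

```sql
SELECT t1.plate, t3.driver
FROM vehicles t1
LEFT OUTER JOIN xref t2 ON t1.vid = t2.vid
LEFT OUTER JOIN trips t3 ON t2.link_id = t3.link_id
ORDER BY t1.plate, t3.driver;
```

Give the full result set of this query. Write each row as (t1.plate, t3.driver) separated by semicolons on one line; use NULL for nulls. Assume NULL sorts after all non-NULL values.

Step 1 — t1 LEFT JOIN t2 on vid → 4 row(s).
Then LEFT JOIN `trips t3` on link_id: each of those 4 rows is kept; rows whose t2.link_id has no match in t3 get NULL for t3's columns.

(GN, NULL); (MT, NULL); (PD, NULL); (RF, NULL)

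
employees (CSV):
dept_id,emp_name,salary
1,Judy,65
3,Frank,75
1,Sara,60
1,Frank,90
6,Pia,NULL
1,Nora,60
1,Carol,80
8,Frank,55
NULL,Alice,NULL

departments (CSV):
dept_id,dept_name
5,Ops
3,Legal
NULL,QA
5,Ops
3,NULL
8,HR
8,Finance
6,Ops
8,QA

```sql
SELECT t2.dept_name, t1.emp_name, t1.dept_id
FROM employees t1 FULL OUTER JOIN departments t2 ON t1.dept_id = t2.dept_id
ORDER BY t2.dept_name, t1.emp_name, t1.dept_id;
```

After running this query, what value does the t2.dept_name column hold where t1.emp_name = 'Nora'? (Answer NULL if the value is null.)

NULL

FULL OUTER JOIN keeps every row from both sides; unmatched rows get NULL for the other side's columns.
Matching on t1.dept_id = t2.dept_id. A NULL in a compared column never satisfies the condition.
- t1[0] dept_id=1 → no match; kept with NULLs on the t2 side.
- t1[1] dept_id=3 → 2 match(es) in t2 → 2 row(s).
- t1[2] dept_id=1 → no match; kept with NULLs on the t2 side.
- t1[3] dept_id=1 → no match; kept with NULLs on the t2 side.
- t1[4] dept_id=6 → 1 match(es) in t2 → 1 row(s).
- t1[5] dept_id=1 → no match; kept with NULLs on the t2 side.
- t1[6] dept_id=1 → no match; kept with NULLs on the t2 side.
- t1[7] dept_id=8 → 3 match(es) in t2 → 3 row(s).
- t1[8] dept_id=NULL → no match; kept with NULLs on the t2 side.
- 3 row(s) from t2 found no t1 partner → padded with NULL.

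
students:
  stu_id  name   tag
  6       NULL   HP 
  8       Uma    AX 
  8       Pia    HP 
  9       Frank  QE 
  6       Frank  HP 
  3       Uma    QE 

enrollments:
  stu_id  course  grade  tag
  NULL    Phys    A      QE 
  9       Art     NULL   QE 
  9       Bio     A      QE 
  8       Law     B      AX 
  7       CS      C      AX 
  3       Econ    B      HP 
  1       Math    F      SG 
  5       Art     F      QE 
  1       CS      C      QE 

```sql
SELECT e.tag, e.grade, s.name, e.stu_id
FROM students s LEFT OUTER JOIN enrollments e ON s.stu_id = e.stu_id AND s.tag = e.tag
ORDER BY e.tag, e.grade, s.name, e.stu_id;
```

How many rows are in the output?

7

LEFT JOIN keeps every row from `students`; unmatched rows get NULL for `enrollments`'s columns.
Matching on s.stu_id = e.stu_id AND s.tag = e.tag. A NULL in a compared column never satisfies the condition.
- s[0] stu_id=6, tag=HP → no match; kept with NULLs on the e side.
- s[1] stu_id=8, tag=AX → 1 match(es) in e → 1 row(s).
- s[2] stu_id=8, tag=HP → no match; kept with NULLs on the e side.
- s[3] stu_id=9, tag=QE → 2 match(es) in e → 2 row(s).
- s[4] stu_id=6, tag=HP → no match; kept with NULLs on the e side.
- s[5] stu_id=3, tag=QE → no match; kept with NULLs on the e side.
Total: 3 matched + 4 padded = 7 rows.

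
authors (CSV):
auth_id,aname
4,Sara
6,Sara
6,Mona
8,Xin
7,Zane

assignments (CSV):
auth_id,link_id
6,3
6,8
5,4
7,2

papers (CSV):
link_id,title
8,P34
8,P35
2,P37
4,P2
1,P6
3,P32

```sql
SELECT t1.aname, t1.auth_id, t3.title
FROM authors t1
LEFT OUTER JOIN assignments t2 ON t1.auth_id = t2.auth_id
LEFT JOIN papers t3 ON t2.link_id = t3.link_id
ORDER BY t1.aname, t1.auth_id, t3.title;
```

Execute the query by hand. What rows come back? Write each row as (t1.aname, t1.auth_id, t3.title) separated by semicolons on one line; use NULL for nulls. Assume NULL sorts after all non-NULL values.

Step 1 — t1 LEFT JOIN t2 on auth_id → 7 row(s).
Then LEFT JOIN `papers t3` on link_id: each of those 7 rows is kept; rows whose t2.link_id has no match in t3 get NULL for t3's columns.

(Mona, 6, P32); (Mona, 6, P34); (Mona, 6, P35); (Sara, 4, NULL); (Sara, 6, P32); (Sara, 6, P34); (Sara, 6, P35); (Xin, 8, NULL); (Zane, 7, P37)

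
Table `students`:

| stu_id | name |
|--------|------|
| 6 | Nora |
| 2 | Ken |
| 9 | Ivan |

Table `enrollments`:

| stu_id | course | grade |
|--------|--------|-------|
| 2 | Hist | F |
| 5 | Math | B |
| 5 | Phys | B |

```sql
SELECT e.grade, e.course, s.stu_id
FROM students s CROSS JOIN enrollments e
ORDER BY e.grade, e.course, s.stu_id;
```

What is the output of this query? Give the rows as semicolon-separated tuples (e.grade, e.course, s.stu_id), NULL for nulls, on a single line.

(B, Math, 2); (B, Math, 6); (B, Math, 9); (B, Phys, 2); (B, Phys, 6); (B, Phys, 9); (F, Hist, 2); (F, Hist, 6); (F, Hist, 9)

CROSS JOIN pairs every row of `students` with every row of `enrollments`: 3 × 3 = 9 rows.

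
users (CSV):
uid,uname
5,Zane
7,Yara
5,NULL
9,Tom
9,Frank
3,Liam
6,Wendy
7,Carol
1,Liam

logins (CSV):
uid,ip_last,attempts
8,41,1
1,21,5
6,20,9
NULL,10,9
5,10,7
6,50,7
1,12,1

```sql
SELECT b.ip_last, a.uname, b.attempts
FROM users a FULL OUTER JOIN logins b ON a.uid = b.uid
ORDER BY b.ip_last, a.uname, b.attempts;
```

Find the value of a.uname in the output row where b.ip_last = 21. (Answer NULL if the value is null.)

Liam

FULL OUTER JOIN keeps every row from both sides; unmatched rows get NULL for the other side's columns.
Matching on a.uid = b.uid. A NULL in a compared column never satisfies the condition.
- uid=5: 1 matching b row(s), so 1 row(s) emitted.
- uid=7: no b row matches, row kept with b columns NULL.
- uid=5: 1 matching b row(s), so 1 row(s) emitted.
- uid=9: no b row matches, row kept with b columns NULL.
- uid=9: no b row matches, row kept with b columns NULL.
- uid=3: no b row matches, row kept with b columns NULL.
- uid=6: 2 matching b row(s), so 2 row(s) emitted.
- uid=7: no b row matches, row kept with b columns NULL.
- uid=1: 2 matching b row(s), so 2 row(s) emitted.
- 2 row(s) from b found no a partner → padded with NULL.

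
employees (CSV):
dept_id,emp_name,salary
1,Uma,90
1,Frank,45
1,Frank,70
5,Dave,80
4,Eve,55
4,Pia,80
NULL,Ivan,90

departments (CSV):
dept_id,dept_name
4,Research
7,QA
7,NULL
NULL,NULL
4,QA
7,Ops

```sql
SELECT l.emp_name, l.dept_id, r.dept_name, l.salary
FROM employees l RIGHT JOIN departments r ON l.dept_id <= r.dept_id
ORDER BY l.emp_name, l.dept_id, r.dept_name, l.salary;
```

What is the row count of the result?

29

RIGHT JOIN keeps every row from `departments`; unmatched rows get NULL for `employees`'s columns.
Matching on l.dept_id <= r.dept_id. A NULL in a compared column never satisfies the condition.
- dept_id=1: 5 matching r row(s), so 5 row(s) emitted.
- dept_id=1: 5 matching r row(s), so 5 row(s) emitted.
- dept_id=1: 5 matching r row(s), so 5 row(s) emitted.
- dept_id=5: 3 matching r row(s), so 3 row(s) emitted.
- dept_id=4: 5 matching r row(s), so 5 row(s) emitted.
- dept_id=4: 5 matching r row(s), so 5 row(s) emitted.
- dept_id=NULL: no matching r row.
- plus 1 unmatched r row(s), each kept with NULL l columns.
Total: 28 matched + 1 padded = 29 rows.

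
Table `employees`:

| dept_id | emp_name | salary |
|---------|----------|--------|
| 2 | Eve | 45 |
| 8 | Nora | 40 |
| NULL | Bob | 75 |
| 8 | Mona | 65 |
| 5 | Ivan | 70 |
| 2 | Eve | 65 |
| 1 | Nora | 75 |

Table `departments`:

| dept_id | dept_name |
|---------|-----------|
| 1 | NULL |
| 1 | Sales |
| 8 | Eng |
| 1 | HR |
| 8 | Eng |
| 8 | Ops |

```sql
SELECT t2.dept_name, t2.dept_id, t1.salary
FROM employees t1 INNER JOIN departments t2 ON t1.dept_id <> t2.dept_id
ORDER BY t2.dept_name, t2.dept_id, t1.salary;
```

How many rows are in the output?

INNER JOIN keeps only pairs where the ON condition holds.
Matching on t1.dept_id <> t2.dept_id. A NULL in a compared column never satisfies the condition.
- t1[0] dept_id=2 → 6 match(es) in t2 → 6 row(s).
- t1[1] dept_id=8 → 3 match(es) in t2 → 3 row(s).
- t1[2] dept_id=NULL → no match; dropped.
- t1[3] dept_id=8 → 3 match(es) in t2 → 3 row(s).
- t1[4] dept_id=5 → 6 match(es) in t2 → 6 row(s).
- t1[5] dept_id=2 → 6 match(es) in t2 → 6 row(s).
- t1[6] dept_id=1 → 3 match(es) in t2 → 3 row(s).
Total: 27 rows.

27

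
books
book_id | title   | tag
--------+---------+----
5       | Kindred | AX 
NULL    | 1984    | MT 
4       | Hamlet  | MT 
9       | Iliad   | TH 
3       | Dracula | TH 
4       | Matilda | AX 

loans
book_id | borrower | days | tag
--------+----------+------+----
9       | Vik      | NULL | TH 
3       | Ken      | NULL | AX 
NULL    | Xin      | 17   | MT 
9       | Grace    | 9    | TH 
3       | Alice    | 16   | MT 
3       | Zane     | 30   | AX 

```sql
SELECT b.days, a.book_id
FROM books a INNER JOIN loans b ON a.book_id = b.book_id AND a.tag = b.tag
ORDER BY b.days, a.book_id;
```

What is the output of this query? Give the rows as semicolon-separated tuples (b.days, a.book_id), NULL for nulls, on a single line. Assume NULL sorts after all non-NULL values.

INNER JOIN keeps only pairs where the ON condition holds.
Matching on a.book_id = b.book_id AND a.tag = b.tag. A NULL in a compared column never satisfies the condition.
Matched pairs: 2.

(9, 9); (NULL, 9)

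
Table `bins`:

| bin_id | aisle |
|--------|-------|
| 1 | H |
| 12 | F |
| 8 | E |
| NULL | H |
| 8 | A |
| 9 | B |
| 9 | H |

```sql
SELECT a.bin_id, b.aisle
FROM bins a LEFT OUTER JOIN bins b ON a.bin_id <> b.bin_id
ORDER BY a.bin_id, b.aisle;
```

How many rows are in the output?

LEFT JOIN keeps every row from `bins a`; unmatched rows get NULL for `bins b`'s columns.
Matching on a.bin_id <> b.bin_id. A NULL in a compared column never satisfies the condition.
Matched pairs: 26; unmatched a rows kept: 1.
Total: 26 matched + 1 padded = 27 rows.

27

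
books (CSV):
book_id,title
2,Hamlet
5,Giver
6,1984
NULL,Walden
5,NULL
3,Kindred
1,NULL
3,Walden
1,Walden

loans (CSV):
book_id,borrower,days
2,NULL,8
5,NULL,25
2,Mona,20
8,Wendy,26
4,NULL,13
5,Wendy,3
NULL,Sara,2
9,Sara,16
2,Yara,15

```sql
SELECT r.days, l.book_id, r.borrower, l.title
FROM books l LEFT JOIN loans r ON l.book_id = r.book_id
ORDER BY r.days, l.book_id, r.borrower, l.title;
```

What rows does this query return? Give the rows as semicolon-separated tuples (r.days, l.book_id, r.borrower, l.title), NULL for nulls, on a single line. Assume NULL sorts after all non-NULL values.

(3, 5, Wendy, Giver); (3, 5, Wendy, NULL); (8, 2, NULL, Hamlet); (15, 2, Yara, Hamlet); (20, 2, Mona, Hamlet); (25, 5, NULL, Giver); (25, 5, NULL, NULL); (NULL, 1, NULL, Walden); (NULL, 1, NULL, NULL); (NULL, 3, NULL, Kindred); (NULL, 3, NULL, Walden); (NULL, 6, NULL, 1984); (NULL, NULL, NULL, Walden)

LEFT JOIN keeps every row from `books`; unmatched rows get NULL for `loans`'s columns.
Matching on l.book_id = r.book_id. A NULL in a compared column never satisfies the condition.
- l[0] book_id=2 → 3 match(es) in r → 3 row(s).
- l[1] book_id=5 → 2 match(es) in r → 2 row(s).
- l[2] book_id=6 → no match; kept with NULLs on the r side.
- l[3] book_id=NULL → no match; kept with NULLs on the r side.
- l[4] book_id=5 → 2 match(es) in r → 2 row(s).
- l[5] book_id=3 → no match; kept with NULLs on the r side.
- l[6] book_id=1 → no match; kept with NULLs on the r side.
- l[7] book_id=3 → no match; kept with NULLs on the r side.
- l[8] book_id=1 → no match; kept with NULLs on the r side.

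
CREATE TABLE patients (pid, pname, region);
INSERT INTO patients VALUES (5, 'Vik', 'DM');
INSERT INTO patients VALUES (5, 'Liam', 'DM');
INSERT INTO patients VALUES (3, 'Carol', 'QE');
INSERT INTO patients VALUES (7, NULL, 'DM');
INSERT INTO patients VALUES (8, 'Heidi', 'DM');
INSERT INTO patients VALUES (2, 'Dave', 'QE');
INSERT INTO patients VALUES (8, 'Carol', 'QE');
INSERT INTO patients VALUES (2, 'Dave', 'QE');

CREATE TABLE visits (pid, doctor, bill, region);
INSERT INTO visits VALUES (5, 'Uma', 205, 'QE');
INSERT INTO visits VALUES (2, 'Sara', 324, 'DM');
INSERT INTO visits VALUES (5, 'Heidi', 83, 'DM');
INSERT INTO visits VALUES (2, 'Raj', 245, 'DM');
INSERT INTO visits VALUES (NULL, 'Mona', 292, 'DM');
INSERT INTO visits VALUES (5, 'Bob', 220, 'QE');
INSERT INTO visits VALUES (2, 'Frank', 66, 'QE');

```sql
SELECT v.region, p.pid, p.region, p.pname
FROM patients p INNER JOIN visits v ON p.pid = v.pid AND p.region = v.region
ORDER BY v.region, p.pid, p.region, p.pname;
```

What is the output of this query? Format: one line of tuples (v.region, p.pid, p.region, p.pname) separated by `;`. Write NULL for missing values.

(DM, 5, DM, Liam); (DM, 5, DM, Vik); (QE, 2, QE, Dave); (QE, 2, QE, Dave)

INNER JOIN keeps only pairs where the ON condition holds.
Matching on p.pid = v.pid AND p.region = v.region. A NULL in a compared column never satisfies the condition.
Matched pairs: 4.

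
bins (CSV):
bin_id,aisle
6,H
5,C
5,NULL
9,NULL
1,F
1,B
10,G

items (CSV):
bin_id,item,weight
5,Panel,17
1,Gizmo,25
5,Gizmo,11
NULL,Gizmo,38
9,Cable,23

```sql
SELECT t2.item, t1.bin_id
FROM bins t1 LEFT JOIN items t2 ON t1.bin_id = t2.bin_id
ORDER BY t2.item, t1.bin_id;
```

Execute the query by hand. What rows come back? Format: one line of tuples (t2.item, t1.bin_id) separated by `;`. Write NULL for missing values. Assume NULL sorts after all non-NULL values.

(Cable, 9); (Gizmo, 1); (Gizmo, 1); (Gizmo, 5); (Gizmo, 5); (Panel, 5); (Panel, 5); (NULL, 6); (NULL, 10)

LEFT JOIN keeps every row from `bins`; unmatched rows get NULL for `items`'s columns.
Matching on t1.bin_id = t2.bin_id. A NULL in a compared column never satisfies the condition.
- t1 row (bin_id=6): no match → kept, t2 columns NULL.
- t1 row (bin_id=5): matches 2 t2 row(s) → 2 output row(s).
- t1 row (bin_id=5): matches 2 t2 row(s) → 2 output row(s).
- t1 row (bin_id=9): matches 1 t2 row(s) → 1 output row(s).
- t1 row (bin_id=1): matches 1 t2 row(s) → 1 output row(s).
- t1 row (bin_id=1): matches 1 t2 row(s) → 1 output row(s).
- t1 row (bin_id=10): no match → kept, t2 columns NULL.
After projecting and ordering:
t2.item | t1.bin_id
Cable | 9
Gizmo | 1
Gizmo | 1
Gizmo | 5
Gizmo | 5
Panel | 5
Panel | 5
NULL | 6
NULL | 10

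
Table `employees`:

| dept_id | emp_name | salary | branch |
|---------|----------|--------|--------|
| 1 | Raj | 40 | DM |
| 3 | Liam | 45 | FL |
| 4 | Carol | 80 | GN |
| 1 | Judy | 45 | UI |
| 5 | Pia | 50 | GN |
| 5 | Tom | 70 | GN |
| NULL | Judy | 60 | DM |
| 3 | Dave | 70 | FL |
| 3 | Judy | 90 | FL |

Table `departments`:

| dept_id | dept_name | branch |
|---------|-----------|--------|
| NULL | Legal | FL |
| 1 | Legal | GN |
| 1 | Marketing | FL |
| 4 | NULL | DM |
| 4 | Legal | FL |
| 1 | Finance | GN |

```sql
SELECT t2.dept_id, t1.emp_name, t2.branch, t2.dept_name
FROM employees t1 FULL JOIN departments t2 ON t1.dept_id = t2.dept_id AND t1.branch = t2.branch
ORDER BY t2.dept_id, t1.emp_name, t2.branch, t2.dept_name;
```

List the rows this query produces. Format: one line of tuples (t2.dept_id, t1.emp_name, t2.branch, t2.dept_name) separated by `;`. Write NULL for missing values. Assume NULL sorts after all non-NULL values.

(1, NULL, FL, Marketing); (1, NULL, GN, Finance); (1, NULL, GN, Legal); (4, NULL, DM, NULL); (4, NULL, FL, Legal); (NULL, Carol, NULL, NULL); (NULL, Dave, NULL, NULL); (NULL, Judy, NULL, NULL); (NULL, Judy, NULL, NULL); (NULL, Judy, NULL, NULL); (NULL, Liam, NULL, NULL); (NULL, Pia, NULL, NULL); (NULL, Raj, NULL, NULL); (NULL, Tom, NULL, NULL); (NULL, NULL, FL, Legal)

FULL OUTER JOIN keeps every row from both sides; unmatched rows get NULL for the other side's columns.
Matching on t1.dept_id = t2.dept_id AND t1.branch = t2.branch. A NULL in a compared column never satisfies the condition.
Matched pairs: 0; unmatched t1 rows kept: 9; unmatched t2 rows kept: 6.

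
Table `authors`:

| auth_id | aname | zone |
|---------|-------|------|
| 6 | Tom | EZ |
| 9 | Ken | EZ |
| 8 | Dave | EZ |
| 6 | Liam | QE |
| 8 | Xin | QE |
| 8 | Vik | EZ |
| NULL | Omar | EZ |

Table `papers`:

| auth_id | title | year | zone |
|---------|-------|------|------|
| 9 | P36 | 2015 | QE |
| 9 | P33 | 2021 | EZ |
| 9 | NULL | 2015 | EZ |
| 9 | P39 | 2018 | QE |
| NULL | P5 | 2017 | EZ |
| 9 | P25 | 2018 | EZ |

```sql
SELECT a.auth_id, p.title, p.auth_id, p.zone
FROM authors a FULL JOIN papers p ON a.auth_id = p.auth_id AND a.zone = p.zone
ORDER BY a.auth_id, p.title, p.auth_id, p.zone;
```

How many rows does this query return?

FULL OUTER JOIN keeps every row from both sides; unmatched rows get NULL for the other side's columns.
Matching on a.auth_id = p.auth_id AND a.zone = p.zone. A NULL in a compared column never satisfies the condition.
Matched pairs: 3; unmatched a rows kept: 6; unmatched p rows kept: 3.
Total: 3 matched + 9 padded = 12 rows.

12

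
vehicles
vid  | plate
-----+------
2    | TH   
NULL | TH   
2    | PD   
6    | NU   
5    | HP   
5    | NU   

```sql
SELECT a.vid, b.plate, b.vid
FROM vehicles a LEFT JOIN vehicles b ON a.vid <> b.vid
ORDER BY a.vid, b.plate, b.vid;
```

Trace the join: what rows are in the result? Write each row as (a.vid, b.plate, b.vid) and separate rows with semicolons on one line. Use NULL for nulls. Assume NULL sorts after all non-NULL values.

(2, HP, 5); (2, HP, 5); (2, NU, 5); (2, NU, 5); (2, NU, 6); (2, NU, 6); (5, NU, 6); (5, NU, 6); (5, PD, 2); (5, PD, 2); (5, TH, 2); (5, TH, 2); (6, HP, 5); (6, NU, 5); (6, PD, 2); (6, TH, 2); (NULL, NULL, NULL)

LEFT JOIN keeps every row from `vehicles a`; unmatched rows get NULL for `vehicles b`'s columns.
Matching on a.vid <> b.vid. A NULL in a compared column never satisfies the condition.
- a row (vid=2): matches 3 b row(s) → 3 output row(s).
- a row (vid=NULL): no match → kept, b columns NULL.
- a row (vid=2): matches 3 b row(s) → 3 output row(s).
- a row (vid=6): matches 4 b row(s) → 4 output row(s).
- a row (vid=5): matches 3 b row(s) → 3 output row(s).
- a row (vid=5): matches 3 b row(s) → 3 output row(s).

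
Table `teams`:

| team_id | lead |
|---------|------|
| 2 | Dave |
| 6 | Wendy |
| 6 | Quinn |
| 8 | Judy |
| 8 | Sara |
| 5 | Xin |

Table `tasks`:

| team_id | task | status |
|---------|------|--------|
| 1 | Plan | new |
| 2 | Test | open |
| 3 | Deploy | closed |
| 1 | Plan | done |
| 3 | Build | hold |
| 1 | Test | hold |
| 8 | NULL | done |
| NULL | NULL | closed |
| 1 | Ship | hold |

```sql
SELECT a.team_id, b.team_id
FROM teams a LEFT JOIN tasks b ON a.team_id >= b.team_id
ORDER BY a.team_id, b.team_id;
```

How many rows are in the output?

42

LEFT JOIN keeps every row from `teams`; unmatched rows get NULL for `tasks`'s columns.
Matching on a.team_id >= b.team_id. A NULL in a compared column never satisfies the condition.
- team_id=2: 5 matching b row(s), so 5 row(s) emitted.
- team_id=6: 7 matching b row(s), so 7 row(s) emitted.
- team_id=6: 7 matching b row(s), so 7 row(s) emitted.
- team_id=8: 8 matching b row(s), so 8 row(s) emitted.
- team_id=8: 8 matching b row(s), so 8 row(s) emitted.
- team_id=5: 7 matching b row(s), so 7 row(s) emitted.
Total: 42 rows.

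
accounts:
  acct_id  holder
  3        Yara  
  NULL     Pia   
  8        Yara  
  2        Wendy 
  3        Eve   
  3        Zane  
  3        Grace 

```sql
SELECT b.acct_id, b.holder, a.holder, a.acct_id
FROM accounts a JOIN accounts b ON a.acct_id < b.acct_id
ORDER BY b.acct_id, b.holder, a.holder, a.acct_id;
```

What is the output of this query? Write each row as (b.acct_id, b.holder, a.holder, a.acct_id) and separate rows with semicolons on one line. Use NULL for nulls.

(3, Eve, Wendy, 2); (3, Grace, Wendy, 2); (3, Yara, Wendy, 2); (3, Zane, Wendy, 2); (8, Yara, Eve, 3); (8, Yara, Grace, 3); (8, Yara, Wendy, 2); (8, Yara, Yara, 3); (8, Yara, Zane, 3)

INNER JOIN keeps only pairs where the ON condition holds.
Matching on a.acct_id < b.acct_id. A NULL in a compared column never satisfies the condition.
- acct_id=3: 1 matching b row(s), so 1 row(s) emitted.
- acct_id=NULL: no matching b row, dropped.
- acct_id=8: no matching b row, dropped.
- acct_id=2: 5 matching b row(s), so 5 row(s) emitted.
- acct_id=3: 1 matching b row(s), so 1 row(s) emitted.
- acct_id=3: 1 matching b row(s), so 1 row(s) emitted.
- acct_id=3: 1 matching b row(s), so 1 row(s) emitted.
After projecting and ordering:
b.acct_id | b.holder | a.holder | a.acct_id
3 | Eve | Wendy | 2
3 | Grace | Wendy | 2
3 | Yara | Wendy | 2
3 | Zane | Wendy | 2
8 | Yara | Eve | 3
8 | Yara | Grace | 3
8 | Yara | Wendy | 2
8 | Yara | Yara | 3
8 | Yara | Zane | 3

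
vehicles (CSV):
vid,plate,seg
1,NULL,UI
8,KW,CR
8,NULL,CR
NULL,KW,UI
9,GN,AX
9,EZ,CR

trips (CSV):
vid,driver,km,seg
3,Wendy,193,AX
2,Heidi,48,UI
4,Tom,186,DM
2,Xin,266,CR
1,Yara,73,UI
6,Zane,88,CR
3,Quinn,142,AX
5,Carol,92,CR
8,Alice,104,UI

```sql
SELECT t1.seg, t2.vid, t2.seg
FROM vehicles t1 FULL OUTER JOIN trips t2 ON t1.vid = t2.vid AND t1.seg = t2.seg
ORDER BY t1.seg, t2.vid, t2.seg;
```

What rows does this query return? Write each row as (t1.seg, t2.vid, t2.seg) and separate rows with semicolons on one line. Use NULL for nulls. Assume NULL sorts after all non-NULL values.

(AX, NULL, NULL); (CR, NULL, NULL); (CR, NULL, NULL); (CR, NULL, NULL); (UI, 1, UI); (UI, NULL, NULL); (NULL, 2, CR); (NULL, 2, UI); (NULL, 3, AX); (NULL, 3, AX); (NULL, 4, DM); (NULL, 5, CR); (NULL, 6, CR); (NULL, 8, UI)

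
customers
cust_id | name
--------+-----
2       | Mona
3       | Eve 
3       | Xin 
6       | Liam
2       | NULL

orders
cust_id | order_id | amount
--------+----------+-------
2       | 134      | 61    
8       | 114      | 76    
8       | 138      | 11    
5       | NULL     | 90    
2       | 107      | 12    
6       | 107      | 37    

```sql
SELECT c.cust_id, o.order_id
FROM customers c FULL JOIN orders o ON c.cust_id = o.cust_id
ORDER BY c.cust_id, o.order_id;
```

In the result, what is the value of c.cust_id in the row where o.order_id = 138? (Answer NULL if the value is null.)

FULL OUTER JOIN keeps every row from both sides; unmatched rows get NULL for the other side's columns.
Matching on c.cust_id = o.cust_id.
- c (cust_id=2) pairs with 2 row(s) of o.
- c (cust_id=3) has no partner → padded with NULL.
- c (cust_id=3) has no partner → padded with NULL.
- c (cust_id=6) pairs with 1 row(s) of o.
- c (cust_id=2) pairs with 2 row(s) of o.
- 3 o row(s) had no c match → kept, c columns NULL.

NULL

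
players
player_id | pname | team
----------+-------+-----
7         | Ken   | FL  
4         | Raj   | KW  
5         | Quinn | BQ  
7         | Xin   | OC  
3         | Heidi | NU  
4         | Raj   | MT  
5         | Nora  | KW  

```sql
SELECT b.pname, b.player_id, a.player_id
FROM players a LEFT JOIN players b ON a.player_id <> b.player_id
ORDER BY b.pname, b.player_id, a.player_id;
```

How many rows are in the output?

36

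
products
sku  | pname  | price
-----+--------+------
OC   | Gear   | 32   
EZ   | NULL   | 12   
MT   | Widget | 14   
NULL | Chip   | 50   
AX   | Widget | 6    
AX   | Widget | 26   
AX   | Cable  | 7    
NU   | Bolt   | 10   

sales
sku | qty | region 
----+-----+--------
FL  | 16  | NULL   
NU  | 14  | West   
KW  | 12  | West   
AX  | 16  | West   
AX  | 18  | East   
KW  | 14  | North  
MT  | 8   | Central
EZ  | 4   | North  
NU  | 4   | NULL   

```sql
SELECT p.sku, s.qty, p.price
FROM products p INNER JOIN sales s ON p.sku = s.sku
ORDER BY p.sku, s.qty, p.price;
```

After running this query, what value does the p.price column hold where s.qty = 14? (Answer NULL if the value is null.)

10

INNER JOIN keeps only pairs where the ON condition holds.
Matching on p.sku = s.sku. A NULL in a compared column never satisfies the condition.
- sku=OC: no matching s row, dropped.
- sku=EZ: 1 matching s row(s), so 1 row(s) emitted.
- sku=MT: 1 matching s row(s), so 1 row(s) emitted.
- sku=NULL: no matching s row, dropped.
- sku=AX: 2 matching s row(s), so 2 row(s) emitted.
- sku=AX: 2 matching s row(s), so 2 row(s) emitted.
- sku=AX: 2 matching s row(s), so 2 row(s) emitted.
- sku=NU: 2 matching s row(s), so 2 row(s) emitted.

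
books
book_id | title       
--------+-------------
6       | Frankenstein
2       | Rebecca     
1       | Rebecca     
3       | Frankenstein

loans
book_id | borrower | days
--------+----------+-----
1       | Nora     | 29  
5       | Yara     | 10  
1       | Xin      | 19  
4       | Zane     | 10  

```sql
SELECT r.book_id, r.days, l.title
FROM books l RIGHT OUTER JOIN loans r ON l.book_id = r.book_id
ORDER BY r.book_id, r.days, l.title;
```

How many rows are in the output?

4

RIGHT JOIN keeps every row from `loans`; unmatched rows get NULL for `books`'s columns.
Matching on l.book_id = r.book_id.
- l (book_id=6) has no partner in r.
- l (book_id=2) has no partner in r.
- l (book_id=1) pairs with 2 row(s) of r.
- l (book_id=3) has no partner in r.
- 2 row(s) from r found no l partner → padded with NULL.
Total: 2 matched + 2 padded = 4 rows.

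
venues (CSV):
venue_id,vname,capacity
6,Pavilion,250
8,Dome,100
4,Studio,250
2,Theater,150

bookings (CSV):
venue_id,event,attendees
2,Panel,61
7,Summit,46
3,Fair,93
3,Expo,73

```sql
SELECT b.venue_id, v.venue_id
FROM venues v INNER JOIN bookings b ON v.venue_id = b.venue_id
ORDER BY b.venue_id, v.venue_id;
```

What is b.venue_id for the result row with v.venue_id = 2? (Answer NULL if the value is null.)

2

INNER JOIN keeps only pairs where the ON condition holds.
Matching on v.venue_id = b.venue_id.
- venue_id=6: no matching b row, dropped.
- venue_id=8: no matching b row, dropped.
- venue_id=4: no matching b row, dropped.
- venue_id=2: 1 matching b row(s), so 1 row(s) emitted.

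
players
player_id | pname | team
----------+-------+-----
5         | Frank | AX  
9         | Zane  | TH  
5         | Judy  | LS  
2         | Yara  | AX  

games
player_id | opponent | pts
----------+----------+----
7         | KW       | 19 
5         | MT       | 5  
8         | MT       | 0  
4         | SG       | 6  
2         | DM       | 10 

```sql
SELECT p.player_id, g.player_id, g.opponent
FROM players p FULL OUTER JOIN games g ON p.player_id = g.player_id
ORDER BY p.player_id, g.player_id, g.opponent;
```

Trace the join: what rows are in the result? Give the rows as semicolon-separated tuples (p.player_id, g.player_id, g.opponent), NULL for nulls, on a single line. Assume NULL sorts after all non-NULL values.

(2, 2, DM); (5, 5, MT); (5, 5, MT); (9, NULL, NULL); (NULL, 4, SG); (NULL, 7, KW); (NULL, 8, MT)

FULL OUTER JOIN keeps every row from both sides; unmatched rows get NULL for the other side's columns.
Matching on p.player_id = g.player_id.
- player_id=5: 1 matching g row(s), so 1 row(s) emitted.
- player_id=9: no g row matches, row kept with g columns NULL.
- player_id=5: 1 matching g row(s), so 1 row(s) emitted.
- player_id=2: 1 matching g row(s), so 1 row(s) emitted.
- 3 row(s) from g found no p partner → padded with NULL.
After projecting and ordering:
p.player_id | g.player_id | g.opponent
2 | 2 | DM
5 | 5 | MT
5 | 5 | MT
9 | NULL | NULL
NULL | 4 | SG
NULL | 7 | KW
NULL | 8 | MT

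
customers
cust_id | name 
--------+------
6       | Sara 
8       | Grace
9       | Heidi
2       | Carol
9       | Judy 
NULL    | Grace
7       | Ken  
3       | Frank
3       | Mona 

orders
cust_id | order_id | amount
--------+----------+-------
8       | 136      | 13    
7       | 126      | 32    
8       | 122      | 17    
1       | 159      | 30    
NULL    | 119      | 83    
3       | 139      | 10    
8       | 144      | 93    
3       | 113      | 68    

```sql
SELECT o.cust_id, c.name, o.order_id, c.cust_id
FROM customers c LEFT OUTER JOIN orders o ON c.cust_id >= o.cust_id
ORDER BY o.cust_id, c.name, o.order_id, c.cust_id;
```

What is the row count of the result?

36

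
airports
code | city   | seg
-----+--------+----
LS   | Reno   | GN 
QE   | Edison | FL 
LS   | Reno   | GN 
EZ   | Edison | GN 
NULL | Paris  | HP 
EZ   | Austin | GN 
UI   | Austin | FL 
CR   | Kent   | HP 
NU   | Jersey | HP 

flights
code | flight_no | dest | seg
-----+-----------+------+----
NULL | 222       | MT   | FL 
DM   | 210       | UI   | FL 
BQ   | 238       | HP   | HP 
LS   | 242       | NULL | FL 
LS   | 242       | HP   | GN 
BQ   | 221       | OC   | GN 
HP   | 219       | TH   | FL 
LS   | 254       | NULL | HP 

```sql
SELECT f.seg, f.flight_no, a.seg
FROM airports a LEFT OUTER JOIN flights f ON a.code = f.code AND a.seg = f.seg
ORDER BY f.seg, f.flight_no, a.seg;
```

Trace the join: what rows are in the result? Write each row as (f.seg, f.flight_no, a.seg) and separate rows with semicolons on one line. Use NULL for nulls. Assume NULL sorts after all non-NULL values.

(GN, 242, GN); (GN, 242, GN); (NULL, NULL, FL); (NULL, NULL, FL); (NULL, NULL, GN); (NULL, NULL, GN); (NULL, NULL, HP); (NULL, NULL, HP); (NULL, NULL, HP)

LEFT JOIN keeps every row from `airports`; unmatched rows get NULL for `flights`'s columns.
Matching on a.code = f.code AND a.seg = f.seg. A NULL in a compared column never satisfies the condition.
- a (code=LS, seg=GN) pairs with 1 row(s) of f.
- a (code=QE, seg=FL) has no partner → padded with NULL.
- a (code=LS, seg=GN) pairs with 1 row(s) of f.
- a (code=EZ, seg=GN) has no partner → padded with NULL.
- a (code=NULL, seg=HP) has no partner → padded with NULL.
- a (code=EZ, seg=GN) has no partner → padded with NULL.
- a (code=UI, seg=FL) has no partner → padded with NULL.
- a (code=CR, seg=HP) has no partner → padded with NULL.
- a (code=NU, seg=HP) has no partner → padded with NULL.
After projecting and ordering:
f.seg | f.flight_no | a.seg
GN | 242 | GN
GN | 242 | GN
NULL | NULL | FL
NULL | NULL | FL
NULL | NULL | GN
NULL | NULL | GN
NULL | NULL | HP
NULL | NULL | HP
NULL | NULL | HP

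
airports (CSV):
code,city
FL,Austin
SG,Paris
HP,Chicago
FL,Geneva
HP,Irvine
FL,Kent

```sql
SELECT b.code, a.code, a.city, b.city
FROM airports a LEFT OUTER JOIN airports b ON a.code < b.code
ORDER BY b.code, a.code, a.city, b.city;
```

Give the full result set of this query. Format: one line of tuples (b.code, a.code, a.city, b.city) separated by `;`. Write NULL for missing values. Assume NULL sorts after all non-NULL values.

(HP, FL, Austin, Chicago); (HP, FL, Austin, Irvine); (HP, FL, Geneva, Chicago); (HP, FL, Geneva, Irvine); (HP, FL, Kent, Chicago); (HP, FL, Kent, Irvine); (SG, FL, Austin, Paris); (SG, FL, Geneva, Paris); (SG, FL, Kent, Paris); (SG, HP, Chicago, Paris); (SG, HP, Irvine, Paris); (NULL, SG, Paris, NULL)

LEFT JOIN keeps every row from `airports a`; unmatched rows get NULL for `airports b`'s columns.
Matching on a.code < b.code.
- a[0] code=FL → 3 match(es) in b → 3 row(s).
- a[1] code=SG → no match; kept with NULLs on the b side.
- a[2] code=HP → 1 match(es) in b → 1 row(s).
- a[3] code=FL → 3 match(es) in b → 3 row(s).
- a[4] code=HP → 1 match(es) in b → 1 row(s).
- a[5] code=FL → 3 match(es) in b → 3 row(s).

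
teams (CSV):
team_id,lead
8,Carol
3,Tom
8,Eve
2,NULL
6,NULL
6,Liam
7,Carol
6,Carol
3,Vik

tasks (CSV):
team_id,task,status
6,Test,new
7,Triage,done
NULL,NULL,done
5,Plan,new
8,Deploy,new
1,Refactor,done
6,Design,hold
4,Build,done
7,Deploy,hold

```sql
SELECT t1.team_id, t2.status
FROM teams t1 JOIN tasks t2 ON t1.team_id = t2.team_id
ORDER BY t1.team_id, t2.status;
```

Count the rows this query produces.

10

INNER JOIN keeps only pairs where the ON condition holds.
Matching on t1.team_id = t2.team_id. A NULL in a compared column never satisfies the condition.
Matched pairs: 10.
Total: 10 rows.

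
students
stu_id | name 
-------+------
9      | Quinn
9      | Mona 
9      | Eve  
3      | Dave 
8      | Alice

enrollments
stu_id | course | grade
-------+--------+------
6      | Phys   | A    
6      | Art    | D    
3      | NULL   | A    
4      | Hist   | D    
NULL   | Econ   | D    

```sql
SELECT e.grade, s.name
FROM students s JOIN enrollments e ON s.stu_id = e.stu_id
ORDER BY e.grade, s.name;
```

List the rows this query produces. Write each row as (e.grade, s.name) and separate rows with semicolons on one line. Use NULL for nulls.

INNER JOIN keeps only pairs where the ON condition holds.
Matching on s.stu_id = e.stu_id. A NULL in a compared column never satisfies the condition.
Matched pairs: 1.

(A, Dave)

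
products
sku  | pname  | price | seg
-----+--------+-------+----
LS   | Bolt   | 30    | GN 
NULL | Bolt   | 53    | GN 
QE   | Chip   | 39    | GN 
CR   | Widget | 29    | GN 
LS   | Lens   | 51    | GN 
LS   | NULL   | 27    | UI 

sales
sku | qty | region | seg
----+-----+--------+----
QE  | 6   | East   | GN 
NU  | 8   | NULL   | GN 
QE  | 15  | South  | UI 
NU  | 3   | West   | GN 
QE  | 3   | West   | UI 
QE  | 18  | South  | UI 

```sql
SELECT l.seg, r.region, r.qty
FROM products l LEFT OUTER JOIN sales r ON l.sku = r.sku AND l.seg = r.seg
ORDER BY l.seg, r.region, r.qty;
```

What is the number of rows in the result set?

LEFT JOIN keeps every row from `products`; unmatched rows get NULL for `sales`'s columns.
Matching on l.sku = r.sku AND l.seg = r.seg. A NULL in a compared column never satisfies the condition.
- l (sku=LS, seg=GN) has no partner → padded with NULL.
- l (sku=NULL, seg=GN) has no partner → padded with NULL.
- l (sku=QE, seg=GN) pairs with 1 row(s) of r.
- l (sku=CR, seg=GN) has no partner → padded with NULL.
- l (sku=LS, seg=GN) has no partner → padded with NULL.
- l (sku=LS, seg=UI) has no partner → padded with NULL.
Total: 1 matched + 5 padded = 6 rows.

6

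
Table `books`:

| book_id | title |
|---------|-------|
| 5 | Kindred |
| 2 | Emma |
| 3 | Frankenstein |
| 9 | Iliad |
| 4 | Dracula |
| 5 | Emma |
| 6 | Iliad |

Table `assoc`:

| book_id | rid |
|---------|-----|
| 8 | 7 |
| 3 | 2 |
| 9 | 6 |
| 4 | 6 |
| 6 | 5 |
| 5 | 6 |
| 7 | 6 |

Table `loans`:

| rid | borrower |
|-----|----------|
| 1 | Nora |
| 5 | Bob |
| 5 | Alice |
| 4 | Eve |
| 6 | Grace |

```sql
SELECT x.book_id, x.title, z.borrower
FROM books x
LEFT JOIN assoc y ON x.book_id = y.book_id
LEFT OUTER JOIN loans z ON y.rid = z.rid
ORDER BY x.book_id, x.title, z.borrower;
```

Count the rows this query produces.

Step 1 — x LEFT JOIN y on book_id → 7 row(s).
Then LEFT JOIN `loans z` on rid: each of those 7 rows is kept; rows whose y.rid has no match in z get NULL for z's columns.
Result: 8 row(s).

8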